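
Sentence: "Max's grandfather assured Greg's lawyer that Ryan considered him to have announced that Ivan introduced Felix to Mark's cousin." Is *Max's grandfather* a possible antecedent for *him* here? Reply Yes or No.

*him* is a pronoun; Principle B requires it to be free in its binding domain — the clause headed by 'considered'.
— Max's grandfather: subject of the matrix clause; c-commands the pronoun but lies outside its binding domain — allowed.

Yes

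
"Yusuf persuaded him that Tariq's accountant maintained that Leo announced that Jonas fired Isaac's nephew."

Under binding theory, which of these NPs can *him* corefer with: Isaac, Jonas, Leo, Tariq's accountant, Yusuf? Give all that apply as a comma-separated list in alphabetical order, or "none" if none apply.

none

*him* is a pronoun; Principle B requires it to be free in its binding domain — the matrix clause.
— Isaac: possessor inside the object DP of the clause headed by 'fired'; is c-commanded by the pronoun; coreference would bind this R-expression — blocked (Principle C).
— Jonas: subject of the clause headed by 'fired'; is c-commanded by the pronoun; coreference would bind this R-expression — blocked (Principle C).
— Leo: subject of the clause headed by 'announced'; is c-commanded by the pronoun; coreference would bind this R-expression — blocked (Principle C).
— Tariq's accountant: subject of the clause headed by 'maintained'; is c-commanded by the pronoun; coreference would bind this R-expression — blocked (Principle C).
— Yusuf: subject of the matrix clause; c-commands the pronoun within its binding domain — blocked (Principle B).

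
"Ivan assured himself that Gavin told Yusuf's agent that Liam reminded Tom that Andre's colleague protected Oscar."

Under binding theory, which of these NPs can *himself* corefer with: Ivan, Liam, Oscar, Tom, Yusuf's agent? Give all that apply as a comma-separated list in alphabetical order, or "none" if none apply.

Ivan

*himself* is a reflexive; Principle A requires it to be bound within its binding domain — the matrix clause.
— Ivan: subject of the matrix clause; c-commands the reflexive within its binding domain — allowed (Principle A).
— Liam: subject of the clause headed by 'reminded'; does not c-command the reflexive — cannot bind it (Principle A).
— Oscar: object of the clause headed by 'protected'; does not c-command the reflexive — cannot bind it (Principle A).
— Tom: object of the clause headed by 'reminded'; does not c-command the reflexive — cannot bind it (Principle A).
— Yusuf's agent: object of the clause headed by 'told'; does not c-command the reflexive — cannot bind it (Principle A).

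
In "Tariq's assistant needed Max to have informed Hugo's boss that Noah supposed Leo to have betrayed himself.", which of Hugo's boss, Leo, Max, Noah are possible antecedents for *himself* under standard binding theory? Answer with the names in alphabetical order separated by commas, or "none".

*himself* is a reflexive; Principle A requires it to be bound within its binding domain — the clause headed by 'betrayed'.
— Hugo's boss: object of the clause headed by 'informed'; c-commands the reflexive but lies outside its binding domain — cannot bind it (Principle A).
— Leo: subject of the clause headed by 'betrayed'; c-commands the reflexive within its binding domain — allowed (Principle A).
— Max: subject of the clause headed by 'informed'; c-commands the reflexive but lies outside its binding domain — cannot bind it (Principle A).
— Noah: subject of the clause headed by 'supposed'; c-commands the reflexive but lies outside its binding domain — cannot bind it (Principle A).

Leo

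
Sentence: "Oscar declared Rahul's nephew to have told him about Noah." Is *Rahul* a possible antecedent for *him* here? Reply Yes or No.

Yes

*him* is a pronoun; Principle B requires it to be free in its binding domain — the clause headed by 'told'.
— Rahul: possessor inside the subject DP of the clause headed by 'told'; does not c-command the pronoun — Principle B does not apply; allowed.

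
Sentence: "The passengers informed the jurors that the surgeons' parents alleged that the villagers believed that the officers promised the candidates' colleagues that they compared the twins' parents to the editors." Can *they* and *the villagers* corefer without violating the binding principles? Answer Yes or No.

*the villagers* is an R-expression; Principle C requires it to be free (not bound by any c-commanding expression).
— they: subject of the clause headed by 'compared'; the pronoun does not c-command the R-expression — coreference allowed.

Yes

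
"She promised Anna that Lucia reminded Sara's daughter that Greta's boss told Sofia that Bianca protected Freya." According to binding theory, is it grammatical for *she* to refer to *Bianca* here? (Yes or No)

*Bianca* is an R-expression; Principle C requires it to be free (not bound by any c-commanding expression).
— she: subject of the matrix clause; the pronoun c-commands the R-expression — coreference blocked (Principle C).

No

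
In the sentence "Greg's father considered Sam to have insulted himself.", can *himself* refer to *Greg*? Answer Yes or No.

*himself* is a reflexive; Principle A requires it to be bound within its binding domain — the clause headed by 'insulted'.
— Greg: possessor inside the subject DP of the matrix clause; does not c-command the reflexive — cannot bind it (Principle A).

No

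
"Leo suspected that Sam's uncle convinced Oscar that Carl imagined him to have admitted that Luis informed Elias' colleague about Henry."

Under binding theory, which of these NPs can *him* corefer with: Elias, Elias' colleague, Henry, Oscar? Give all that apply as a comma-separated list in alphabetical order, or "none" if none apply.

Oscar

*him* is a pronoun; Principle B requires it to be free in its binding domain — the clause headed by 'imagined'.
— Elias: possessor inside the object DP of the clause headed by 'informed'; is c-commanded by the pronoun; coreference would bind this R-expression — blocked (Principle C).
— Elias' colleague: object of the clause headed by 'informed'; is c-commanded by the pronoun; coreference would bind this R-expression — blocked (Principle C).
— Henry: second object of the clause headed by 'informed'; is c-commanded by the pronoun; coreference would bind this R-expression — blocked (Principle C).
— Oscar: object of the clause headed by 'convinced'; c-commands the pronoun but lies outside its binding domain — allowed.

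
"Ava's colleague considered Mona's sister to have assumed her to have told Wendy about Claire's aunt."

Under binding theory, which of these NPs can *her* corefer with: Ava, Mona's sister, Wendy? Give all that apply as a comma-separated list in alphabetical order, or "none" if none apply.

*her* is a pronoun; Principle B requires it to be free in its binding domain — the clause headed by 'assumed'.
— Ava: possessor inside the subject DP of the matrix clause; does not c-command the pronoun — Principle B does not apply; allowed.
— Mona's sister: subject of the clause headed by 'assumed'; c-commands the pronoun within its binding domain — blocked (Principle B).
— Wendy: object of the clause headed by 'told'; is c-commanded by the pronoun; coreference would bind this R-expression — blocked (Principle C).

Ava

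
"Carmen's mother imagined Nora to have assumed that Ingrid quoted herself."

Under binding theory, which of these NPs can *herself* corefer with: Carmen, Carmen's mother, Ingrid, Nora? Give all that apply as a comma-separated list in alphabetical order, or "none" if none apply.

Ingrid

*herself* is a reflexive; Principle A requires it to be bound within its binding domain — the clause headed by 'quoted'.
— Carmen: possessor inside the subject DP of the matrix clause; does not c-command the reflexive — cannot bind it (Principle A).
— Carmen's mother: subject of the matrix clause; c-commands the reflexive but lies outside its binding domain — cannot bind it (Principle A).
— Ingrid: subject of the clause headed by 'quoted'; c-commands the reflexive within its binding domain — allowed (Principle A).
— Nora: subject of the clause headed by 'assumed'; c-commands the reflexive but lies outside its binding domain — cannot bind it (Principle A).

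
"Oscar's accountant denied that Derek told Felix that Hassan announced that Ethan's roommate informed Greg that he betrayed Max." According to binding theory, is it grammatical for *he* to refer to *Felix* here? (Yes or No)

*Felix* is an R-expression; Principle C requires it to be free (not bound by any c-commanding expression).
— he: subject of the clause headed by 'betrayed'; the pronoun does not c-command the R-expression — coreference allowed.

Yes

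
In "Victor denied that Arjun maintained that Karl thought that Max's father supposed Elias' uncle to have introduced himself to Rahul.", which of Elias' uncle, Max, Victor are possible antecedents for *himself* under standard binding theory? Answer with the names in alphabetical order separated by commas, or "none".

*himself* is a reflexive; Principle A requires it to be bound within its binding domain — the clause headed by 'introduced'.
— Elias' uncle: subject of the clause headed by 'introduced'; c-commands the reflexive within its binding domain — allowed (Principle A).
— Max: possessor inside the subject DP of the clause headed by 'supposed'; does not c-command the reflexive — cannot bind it (Principle A).
— Victor: subject of the matrix clause; c-commands the reflexive but lies outside its binding domain — cannot bind it (Principle A).

Elias' uncle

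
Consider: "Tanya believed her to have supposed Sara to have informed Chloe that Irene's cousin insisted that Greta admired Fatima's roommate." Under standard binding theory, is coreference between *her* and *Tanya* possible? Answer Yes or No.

*Tanya* is an R-expression; Principle C requires it to be free (not bound by any c-commanding expression).
— her: subject of the clause headed by 'supposed'; the R-expression locally c-commands the pronoun — coreference blocked (Principle B on the pronoun).

No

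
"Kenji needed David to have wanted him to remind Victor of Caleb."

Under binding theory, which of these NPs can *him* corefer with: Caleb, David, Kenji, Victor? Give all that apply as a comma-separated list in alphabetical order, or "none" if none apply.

*him* is a pronoun; Principle B requires it to be free in its binding domain — the clause headed by 'wanted'.
— Caleb: second object of the clause headed by 'remind'; is c-commanded by the pronoun; coreference would bind this R-expression — blocked (Principle C).
— David: subject of the clause headed by 'wanted'; c-commands the pronoun within its binding domain — blocked (Principle B).
— Kenji: subject of the matrix clause; c-commands the pronoun but lies outside its binding domain — allowed.
— Victor: object of the clause headed by 'remind'; is c-commanded by the pronoun; coreference would bind this R-expression — blocked (Principle C).

Kenji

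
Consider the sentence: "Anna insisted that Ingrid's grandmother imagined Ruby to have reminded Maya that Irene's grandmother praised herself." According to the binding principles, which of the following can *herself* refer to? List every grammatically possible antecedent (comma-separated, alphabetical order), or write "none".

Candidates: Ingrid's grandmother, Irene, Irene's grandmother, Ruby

Irene's grandmother

*herself* is a reflexive; Principle A requires it to be bound within its binding domain — the clause headed by 'praised'.
— Ingrid's grandmother: subject of the clause headed by 'imagined'; c-commands the reflexive but lies outside its binding domain — cannot bind it (Principle A).
— Irene: possessor inside the subject DP of the clause headed by 'praised'; does not c-command the reflexive — cannot bind it (Principle A).
— Irene's grandmother: subject of the clause headed by 'praised'; c-commands the reflexive within its binding domain — allowed (Principle A).
— Ruby: subject of the clause headed by 'reminded'; c-commands the reflexive but lies outside its binding domain — cannot bind it (Principle A).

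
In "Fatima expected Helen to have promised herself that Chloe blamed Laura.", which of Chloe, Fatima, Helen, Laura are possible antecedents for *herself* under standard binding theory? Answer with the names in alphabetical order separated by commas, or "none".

*herself* is a reflexive; Principle A requires it to be bound within its binding domain — the clause headed by 'promised'.
— Chloe: subject of the clause headed by 'blamed'; does not c-command the reflexive — cannot bind it (Principle A).
— Fatima: subject of the matrix clause; c-commands the reflexive but lies outside its binding domain — cannot bind it (Principle A).
— Helen: subject of the clause headed by 'promised'; c-commands the reflexive within its binding domain — allowed (Principle A).
— Laura: object of the clause headed by 'blamed'; does not c-command the reflexive — cannot bind it (Principle A).

Helen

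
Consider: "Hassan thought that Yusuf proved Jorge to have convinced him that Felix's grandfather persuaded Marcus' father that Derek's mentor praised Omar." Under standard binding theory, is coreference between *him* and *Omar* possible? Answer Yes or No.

*Omar* is an R-expression; Principle C requires it to be free (not bound by any c-commanding expression).
— him: object of the clause headed by 'convinced'; the pronoun c-commands the R-expression — coreference blocked (Principle C).

No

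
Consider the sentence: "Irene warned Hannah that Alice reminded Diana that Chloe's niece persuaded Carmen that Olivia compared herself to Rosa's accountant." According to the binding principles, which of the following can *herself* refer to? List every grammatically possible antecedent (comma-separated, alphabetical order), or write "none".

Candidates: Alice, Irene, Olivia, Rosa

*herself* is a reflexive; Principle A requires it to be bound within its binding domain — the clause headed by 'compared'.
— Alice: subject of the clause headed by 'reminded'; c-commands the reflexive but lies outside its binding domain — cannot bind it (Principle A).
— Irene: subject of the matrix clause; c-commands the reflexive but lies outside its binding domain — cannot bind it (Principle A).
— Olivia: subject of the clause headed by 'compared'; c-commands the reflexive within its binding domain — allowed (Principle A).
— Rosa: possessor inside the second object DP of the clause headed by 'compared'; does not c-command the reflexive — cannot bind it (Principle A).

Olivia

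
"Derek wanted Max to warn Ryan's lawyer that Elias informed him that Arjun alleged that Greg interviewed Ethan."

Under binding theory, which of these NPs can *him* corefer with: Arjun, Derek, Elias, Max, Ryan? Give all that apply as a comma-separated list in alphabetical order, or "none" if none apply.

*him* is a pronoun; Principle B requires it to be free in its binding domain — the clause headed by 'informed'.
— Arjun: subject of the clause headed by 'alleged'; is c-commanded by the pronoun; coreference would bind this R-expression — blocked (Principle C).
— Derek: subject of the matrix clause; c-commands the pronoun but lies outside its binding domain — allowed.
— Elias: subject of the clause headed by 'informed'; c-commands the pronoun within its binding domain — blocked (Principle B).
— Max: subject of the clause headed by 'warn'; c-commands the pronoun but lies outside its binding domain — allowed.
— Ryan: possessor inside the object DP of the clause headed by 'warn'; does not c-command the pronoun — Principle B does not apply; allowed.

Derek, Max, Ryan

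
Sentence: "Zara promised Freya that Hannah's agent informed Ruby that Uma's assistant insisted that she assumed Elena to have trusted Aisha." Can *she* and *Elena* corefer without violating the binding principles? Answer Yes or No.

No

*Elena* is an R-expression; Principle C requires it to be free (not bound by any c-commanding expression).
— she: subject of the clause headed by 'assumed'; the pronoun c-commands the R-expression — coreference blocked (Principle C).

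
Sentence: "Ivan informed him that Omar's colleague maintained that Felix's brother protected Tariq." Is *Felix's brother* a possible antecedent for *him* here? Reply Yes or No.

No

*him* is a pronoun; Principle B requires it to be free in its binding domain — the matrix clause.
— Felix's brother: subject of the clause headed by 'protected'; is c-commanded by the pronoun; coreference would bind this R-expression — blocked (Principle C).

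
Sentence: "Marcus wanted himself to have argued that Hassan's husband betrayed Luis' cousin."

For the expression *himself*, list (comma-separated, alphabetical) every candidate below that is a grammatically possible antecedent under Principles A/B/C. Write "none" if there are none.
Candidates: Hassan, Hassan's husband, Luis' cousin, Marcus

Marcus

*himself* is a reflexive; Principle A requires it to be bound within its binding domain — the matrix clause.
— Hassan: possessor inside the subject DP of the clause headed by 'betrayed'; does not c-command the reflexive — cannot bind it (Principle A).
— Hassan's husband: subject of the clause headed by 'betrayed'; does not c-command the reflexive — cannot bind it (Principle A).
— Luis' cousin: object of the clause headed by 'betrayed'; does not c-command the reflexive — cannot bind it (Principle A).
— Marcus: subject of the matrix clause; c-commands the reflexive within its binding domain — allowed (Principle A).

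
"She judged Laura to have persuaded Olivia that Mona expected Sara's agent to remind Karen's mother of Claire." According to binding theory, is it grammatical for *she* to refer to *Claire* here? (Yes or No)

*Claire* is an R-expression; Principle C requires it to be free (not bound by any c-commanding expression).
— she: subject of the matrix clause; the pronoun c-commands the R-expression — coreference blocked (Principle C).

No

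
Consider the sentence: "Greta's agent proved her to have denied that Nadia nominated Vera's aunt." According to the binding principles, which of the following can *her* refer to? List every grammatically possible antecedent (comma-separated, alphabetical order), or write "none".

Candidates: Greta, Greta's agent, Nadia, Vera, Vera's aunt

*her* is a pronoun; Principle B requires it to be free in its binding domain — the matrix clause.
— Greta: possessor inside the subject DP of the matrix clause; does not c-command the pronoun — Principle B does not apply; allowed.
— Greta's agent: subject of the matrix clause; c-commands the pronoun within its binding domain — blocked (Principle B).
— Nadia: subject of the clause headed by 'nominated'; is c-commanded by the pronoun; coreference would bind this R-expression — blocked (Principle C).
— Vera: possessor inside the object DP of the clause headed by 'nominated'; is c-commanded by the pronoun; coreference would bind this R-expression — blocked (Principle C).
— Vera's aunt: object of the clause headed by 'nominated'; is c-commanded by the pronoun; coreference would bind this R-expression — blocked (Principle C).

Greta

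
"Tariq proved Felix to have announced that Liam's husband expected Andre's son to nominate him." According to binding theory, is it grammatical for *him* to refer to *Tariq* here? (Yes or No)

*Tariq* is an R-expression; Principle C requires it to be free (not bound by any c-commanding expression).
— him: object of the clause headed by 'nominate'; the pronoun does not c-command the R-expression — coreference allowed.

Yes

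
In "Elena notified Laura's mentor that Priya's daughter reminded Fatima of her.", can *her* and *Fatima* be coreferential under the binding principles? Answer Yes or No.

*Fatima* is an R-expression; Principle C requires it to be free (not bound by any c-commanding expression).
— her: second object of the clause headed by 'reminded'; the R-expression locally c-commands the pronoun — coreference blocked (Principle B on the pronoun).

No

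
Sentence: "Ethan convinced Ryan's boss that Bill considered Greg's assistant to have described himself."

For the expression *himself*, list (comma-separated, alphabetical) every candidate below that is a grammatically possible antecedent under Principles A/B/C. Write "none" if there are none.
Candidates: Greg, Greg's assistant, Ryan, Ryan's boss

Greg's assistant

*himself* is a reflexive; Principle A requires it to be bound within its binding domain — the clause headed by 'described'.
— Greg: possessor inside the subject DP of the clause headed by 'described'; does not c-command the reflexive — cannot bind it (Principle A).
— Greg's assistant: subject of the clause headed by 'described'; c-commands the reflexive within its binding domain — allowed (Principle A).
— Ryan: possessor inside the object DP of the matrix clause; does not c-command the reflexive — cannot bind it (Principle A).
— Ryan's boss: object of the matrix clause; c-commands the reflexive but lies outside its binding domain — cannot bind it (Principle A).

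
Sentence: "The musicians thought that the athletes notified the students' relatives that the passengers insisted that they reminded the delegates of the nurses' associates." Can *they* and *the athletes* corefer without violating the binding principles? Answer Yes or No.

*the athletes* is an R-expression; Principle C requires it to be free (not bound by any c-commanding expression).
— they: subject of the clause headed by 'reminded'; the pronoun does not c-command the R-expression — coreference allowed.

Yes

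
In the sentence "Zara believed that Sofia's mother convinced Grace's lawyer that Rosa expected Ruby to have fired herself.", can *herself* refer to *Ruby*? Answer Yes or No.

*herself* is a reflexive; Principle A requires it to be bound within its binding domain — the clause headed by 'fired'.
— Ruby: subject of the clause headed by 'fired'; c-commands the reflexive within its binding domain — allowed (Principle A).

Yes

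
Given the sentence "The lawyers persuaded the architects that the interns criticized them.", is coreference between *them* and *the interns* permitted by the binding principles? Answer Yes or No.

*them* is a pronoun; Principle B requires it to be free in its binding domain — the clause headed by 'criticized'.
— the interns: subject of the clause headed by 'criticized'; c-commands the pronoun within its binding domain — blocked (Principle B).

No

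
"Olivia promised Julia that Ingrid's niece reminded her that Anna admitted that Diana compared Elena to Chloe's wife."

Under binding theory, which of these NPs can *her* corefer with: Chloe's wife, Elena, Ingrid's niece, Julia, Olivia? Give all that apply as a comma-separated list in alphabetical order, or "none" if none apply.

*her* is a pronoun; Principle B requires it to be free in its binding domain — the clause headed by 'reminded'.
— Chloe's wife: second object of the clause headed by 'compared'; is c-commanded by the pronoun; coreference would bind this R-expression — blocked (Principle C).
— Elena: object of the clause headed by 'compared'; is c-commanded by the pronoun; coreference would bind this R-expression — blocked (Principle C).
— Ingrid's niece: subject of the clause headed by 'reminded'; c-commands the pronoun within its binding domain — blocked (Principle B).
— Julia: object of the matrix clause; c-commands the pronoun but lies outside its binding domain — allowed.
— Olivia: subject of the matrix clause; c-commands the pronoun but lies outside its binding domain — allowed.

Julia, Olivia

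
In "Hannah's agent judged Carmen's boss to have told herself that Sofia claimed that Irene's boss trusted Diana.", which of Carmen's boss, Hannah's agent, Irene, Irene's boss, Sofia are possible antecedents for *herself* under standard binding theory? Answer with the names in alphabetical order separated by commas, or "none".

*herself* is a reflexive; Principle A requires it to be bound within its binding domain — the clause headed by 'told'.
— Carmen's boss: subject of the clause headed by 'told'; c-commands the reflexive within its binding domain — allowed (Principle A).
— Hannah's agent: subject of the matrix clause; c-commands the reflexive but lies outside its binding domain — cannot bind it (Principle A).
— Irene: possessor inside the subject DP of the clause headed by 'trusted'; does not c-command the reflexive — cannot bind it (Principle A).
— Irene's boss: subject of the clause headed by 'trusted'; does not c-command the reflexive — cannot bind it (Principle A).
— Sofia: subject of the clause headed by 'claimed'; does not c-command the reflexive — cannot bind it (Principle A).

Carmen's boss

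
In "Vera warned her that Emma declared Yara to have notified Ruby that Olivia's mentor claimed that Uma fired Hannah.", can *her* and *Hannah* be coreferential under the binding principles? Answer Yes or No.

No

*Hannah* is an R-expression; Principle C requires it to be free (not bound by any c-commanding expression).
— her: object of the matrix clause; the pronoun c-commands the R-expression — coreference blocked (Principle C).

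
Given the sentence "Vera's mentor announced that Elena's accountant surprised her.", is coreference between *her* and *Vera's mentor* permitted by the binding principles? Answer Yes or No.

Yes

*her* is a pronoun; Principle B requires it to be free in its binding domain — the clause headed by 'surprised'.
— Vera's mentor: subject of the matrix clause; c-commands the pronoun but lies outside its binding domain — allowed.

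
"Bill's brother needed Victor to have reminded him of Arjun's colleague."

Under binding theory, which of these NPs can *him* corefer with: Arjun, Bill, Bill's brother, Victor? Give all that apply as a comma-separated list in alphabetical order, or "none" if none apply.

Bill, Bill's brother

*him* is a pronoun; Principle B requires it to be free in its binding domain — the clause headed by 'reminded'.
— Arjun: possessor inside the second object DP of the clause headed by 'reminded'; is c-commanded by the pronoun; coreference would bind this R-expression — blocked (Principle C).
— Bill: possessor inside the subject DP of the matrix clause; does not c-command the pronoun — Principle B does not apply; allowed.
— Bill's brother: subject of the matrix clause; c-commands the pronoun but lies outside its binding domain — allowed.
— Victor: subject of the clause headed by 'reminded'; c-commands the pronoun within its binding domain — blocked (Principle B).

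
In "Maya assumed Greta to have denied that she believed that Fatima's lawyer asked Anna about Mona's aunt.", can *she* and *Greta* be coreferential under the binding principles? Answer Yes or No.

Yes

*Greta* is an R-expression; Principle C requires it to be free (not bound by any c-commanding expression).
— she: subject of the clause headed by 'believed'; the pronoun does not c-command the R-expression — coreference allowed.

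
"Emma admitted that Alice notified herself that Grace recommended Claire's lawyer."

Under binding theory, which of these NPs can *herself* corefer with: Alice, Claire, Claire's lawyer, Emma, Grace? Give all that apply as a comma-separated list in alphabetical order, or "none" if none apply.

*herself* is a reflexive; Principle A requires it to be bound within its binding domain — the clause headed by 'notified'.
— Alice: subject of the clause headed by 'notified'; c-commands the reflexive within its binding domain — allowed (Principle A).
— Claire: possessor inside the object DP of the clause headed by 'recommended'; does not c-command the reflexive — cannot bind it (Principle A).
— Claire's lawyer: object of the clause headed by 'recommended'; does not c-command the reflexive — cannot bind it (Principle A).
— Emma: subject of the matrix clause; c-commands the reflexive but lies outside its binding domain — cannot bind it (Principle A).
— Grace: subject of the clause headed by 'recommended'; does not c-command the reflexive — cannot bind it (Principle A).

Alice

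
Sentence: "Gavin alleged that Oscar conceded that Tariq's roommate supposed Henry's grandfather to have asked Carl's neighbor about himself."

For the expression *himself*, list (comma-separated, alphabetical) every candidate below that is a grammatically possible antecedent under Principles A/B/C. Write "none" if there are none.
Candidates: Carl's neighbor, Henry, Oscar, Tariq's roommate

Carl's neighbor

*himself* is a reflexive; Principle A requires it to be bound within its binding domain — the clause headed by 'asked'.
— Carl's neighbor: object of the clause headed by 'asked'; c-commands the reflexive within its binding domain — allowed (Principle A).
— Henry: possessor inside the subject DP of the clause headed by 'asked'; does not c-command the reflexive — cannot bind it (Principle A).
— Oscar: subject of the clause headed by 'conceded'; c-commands the reflexive but lies outside its binding domain — cannot bind it (Principle A).
— Tariq's roommate: subject of the clause headed by 'supposed'; c-commands the reflexive but lies outside its binding domain — cannot bind it (Principle A).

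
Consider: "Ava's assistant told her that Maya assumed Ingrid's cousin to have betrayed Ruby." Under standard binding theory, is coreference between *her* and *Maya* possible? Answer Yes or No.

No

*Maya* is an R-expression; Principle C requires it to be free (not bound by any c-commanding expression).
— her: object of the matrix clause; the pronoun c-commands the R-expression — coreference blocked (Principle C).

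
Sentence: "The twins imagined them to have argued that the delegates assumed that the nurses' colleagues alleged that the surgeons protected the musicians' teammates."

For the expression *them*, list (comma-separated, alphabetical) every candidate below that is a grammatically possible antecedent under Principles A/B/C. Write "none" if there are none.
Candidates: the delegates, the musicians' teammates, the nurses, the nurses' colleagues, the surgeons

none

*them* is a pronoun; Principle B requires it to be free in its binding domain — the matrix clause.
— the delegates: subject of the clause headed by 'assumed'; is c-commanded by the pronoun; coreference would bind this R-expression — blocked (Principle C).
— the musicians' teammates: object of the clause headed by 'protected'; is c-commanded by the pronoun; coreference would bind this R-expression — blocked (Principle C).
— the nurses: possessor inside the subject DP of the clause headed by 'alleged'; is c-commanded by the pronoun; coreference would bind this R-expression — blocked (Principle C).
— the nurses' colleagues: subject of the clause headed by 'alleged'; is c-commanded by the pronoun; coreference would bind this R-expression — blocked (Principle C).
— the surgeons: subject of the clause headed by 'protected'; is c-commanded by the pronoun; coreference would bind this R-expression — blocked (Principle C).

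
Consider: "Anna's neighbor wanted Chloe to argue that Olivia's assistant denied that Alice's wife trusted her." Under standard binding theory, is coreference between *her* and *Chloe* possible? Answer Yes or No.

*Chloe* is an R-expression; Principle C requires it to be free (not bound by any c-commanding expression).
— her: object of the clause headed by 'trusted'; the pronoun does not c-command the R-expression — coreference allowed.

Yes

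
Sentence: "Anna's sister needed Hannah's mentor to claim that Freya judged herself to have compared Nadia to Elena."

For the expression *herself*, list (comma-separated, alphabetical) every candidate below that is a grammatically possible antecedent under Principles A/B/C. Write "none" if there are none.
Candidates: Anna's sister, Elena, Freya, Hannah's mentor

Freya

*herself* is a reflexive; Principle A requires it to be bound within its binding domain — the clause headed by 'judged'.
— Anna's sister: subject of the matrix clause; c-commands the reflexive but lies outside its binding domain — cannot bind it (Principle A).
— Elena: second object of the clause headed by 'compared'; does not c-command the reflexive — cannot bind it (Principle A).
— Freya: subject of the clause headed by 'judged'; c-commands the reflexive within its binding domain — allowed (Principle A).
— Hannah's mentor: subject of the clause headed by 'claim'; c-commands the reflexive but lies outside its binding domain — cannot bind it (Principle A).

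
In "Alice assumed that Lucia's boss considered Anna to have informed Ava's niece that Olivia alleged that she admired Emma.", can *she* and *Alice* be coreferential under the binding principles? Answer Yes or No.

*Alice* is an R-expression; Principle C requires it to be free (not bound by any c-commanding expression).
— she: subject of the clause headed by 'admired'; the pronoun does not c-command the R-expression — coreference allowed.

Yes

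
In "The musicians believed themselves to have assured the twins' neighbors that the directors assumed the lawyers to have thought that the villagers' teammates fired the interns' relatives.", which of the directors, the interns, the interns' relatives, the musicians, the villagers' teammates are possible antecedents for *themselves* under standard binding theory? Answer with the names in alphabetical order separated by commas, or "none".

*themselves* is a reflexive; Principle A requires it to be bound within its binding domain — the matrix clause.
— the directors: subject of the clause headed by 'assumed'; does not c-command the reflexive — cannot bind it (Principle A).
— the interns: possessor inside the object DP of the clause headed by 'fired'; does not c-command the reflexive — cannot bind it (Principle A).
— the interns' relatives: object of the clause headed by 'fired'; does not c-command the reflexive — cannot bind it (Principle A).
— the musicians: subject of the matrix clause; c-commands the reflexive within its binding domain — allowed (Principle A).
— the villagers' teammates: subject of the clause headed by 'fired'; does not c-command the reflexive — cannot bind it (Principle A).

the musicians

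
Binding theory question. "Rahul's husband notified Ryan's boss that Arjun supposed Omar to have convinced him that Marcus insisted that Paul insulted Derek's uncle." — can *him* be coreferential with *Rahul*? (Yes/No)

Yes

*him* is a pronoun; Principle B requires it to be free in its binding domain — the clause headed by 'convinced'.
— Rahul: possessor inside the subject DP of the matrix clause; does not c-command the pronoun — Principle B does not apply; allowed.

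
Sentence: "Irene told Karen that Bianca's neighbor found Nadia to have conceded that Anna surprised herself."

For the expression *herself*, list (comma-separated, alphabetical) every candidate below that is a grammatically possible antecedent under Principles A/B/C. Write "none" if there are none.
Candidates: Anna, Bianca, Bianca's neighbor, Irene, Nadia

*herself* is a reflexive; Principle A requires it to be bound within its binding domain — the clause headed by 'surprised'.
— Anna: subject of the clause headed by 'surprised'; c-commands the reflexive within its binding domain — allowed (Principle A).
— Bianca: possessor inside the subject DP of the clause headed by 'found'; does not c-command the reflexive — cannot bind it (Principle A).
— Bianca's neighbor: subject of the clause headed by 'found'; c-commands the reflexive but lies outside its binding domain — cannot bind it (Principle A).
— Irene: subject of the matrix clause; c-commands the reflexive but lies outside its binding domain — cannot bind it (Principle A).
— Nadia: subject of the clause headed by 'conceded'; c-commands the reflexive but lies outside its binding domain — cannot bind it (Principle A).

Anna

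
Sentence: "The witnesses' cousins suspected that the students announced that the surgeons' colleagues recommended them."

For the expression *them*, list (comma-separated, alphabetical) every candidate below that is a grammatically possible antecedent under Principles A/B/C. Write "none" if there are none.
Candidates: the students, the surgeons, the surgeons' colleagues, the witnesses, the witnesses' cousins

the students, the surgeons, the witnesses, the witnesses' cousins

*them* is a pronoun; Principle B requires it to be free in its binding domain — the clause headed by 'recommended'.
— the students: subject of the clause headed by 'announced'; c-commands the pronoun but lies outside its binding domain — allowed.
— the surgeons: possessor inside the subject DP of the clause headed by 'recommended'; does not c-command the pronoun — Principle B does not apply; allowed.
— the surgeons' colleagues: subject of the clause headed by 'recommended'; c-commands the pronoun within its binding domain — blocked (Principle B).
— the witnesses: possessor inside the subject DP of the matrix clause; does not c-command the pronoun — Principle B does not apply; allowed.
— the witnesses' cousins: subject of the matrix clause; c-commands the pronoun but lies outside its binding domain — allowed.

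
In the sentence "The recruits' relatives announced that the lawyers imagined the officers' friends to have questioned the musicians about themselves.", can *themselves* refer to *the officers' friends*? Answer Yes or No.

*themselves* is a reflexive; Principle A requires it to be bound within its binding domain — the clause headed by 'questioned'.
— the officers' friends: subject of the clause headed by 'questioned'; c-commands the reflexive within its binding domain — allowed (Principle A).

Yes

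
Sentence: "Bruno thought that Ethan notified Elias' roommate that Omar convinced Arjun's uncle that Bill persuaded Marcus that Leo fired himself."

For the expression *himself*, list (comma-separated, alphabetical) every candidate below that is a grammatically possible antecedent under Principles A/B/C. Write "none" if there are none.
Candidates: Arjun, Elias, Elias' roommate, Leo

Leo

*himself* is a reflexive; Principle A requires it to be bound within its binding domain — the clause headed by 'fired'.
— Arjun: possessor inside the object DP of the clause headed by 'convinced'; does not c-command the reflexive — cannot bind it (Principle A).
— Elias: possessor inside the object DP of the clause headed by 'notified'; does not c-command the reflexive — cannot bind it (Principle A).
— Elias' roommate: object of the clause headed by 'notified'; c-commands the reflexive but lies outside its binding domain — cannot bind it (Principle A).
— Leo: subject of the clause headed by 'fired'; c-commands the reflexive within its binding domain — allowed (Principle A).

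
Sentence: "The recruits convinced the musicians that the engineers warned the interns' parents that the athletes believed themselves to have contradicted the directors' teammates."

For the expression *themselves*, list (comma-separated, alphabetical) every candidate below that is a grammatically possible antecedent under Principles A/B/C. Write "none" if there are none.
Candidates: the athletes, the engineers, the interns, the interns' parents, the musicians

the athletes

*themselves* is a reflexive; Principle A requires it to be bound within its binding domain — the clause headed by 'believed'.
— the athletes: subject of the clause headed by 'believed'; c-commands the reflexive within its binding domain — allowed (Principle A).
— the engineers: subject of the clause headed by 'warned'; c-commands the reflexive but lies outside its binding domain — cannot bind it (Principle A).
— the interns: possessor inside the object DP of the clause headed by 'warned'; does not c-command the reflexive — cannot bind it (Principle A).
— the interns' parents: object of the clause headed by 'warned'; c-commands the reflexive but lies outside its binding domain — cannot bind it (Principle A).
— the musicians: object of the matrix clause; c-commands the reflexive but lies outside its binding domain — cannot bind it (Principle A).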